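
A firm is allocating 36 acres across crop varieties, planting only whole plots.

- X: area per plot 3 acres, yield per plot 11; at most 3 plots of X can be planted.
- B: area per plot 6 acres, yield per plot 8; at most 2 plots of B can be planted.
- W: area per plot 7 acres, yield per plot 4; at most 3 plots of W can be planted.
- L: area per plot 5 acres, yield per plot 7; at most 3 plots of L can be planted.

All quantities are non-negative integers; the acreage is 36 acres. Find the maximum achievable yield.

This is a bounded integer knapsack.
3×X, 2×B, and 3×L: area 36 ≤ 36, yield 3·11 + 2·8 + 3·7 = 70.
3×X, 2×B, and 2×L: area 31 ≤ 36, yield 3·11 + 2·8 + 2·7 = 63.
Best is 70.

70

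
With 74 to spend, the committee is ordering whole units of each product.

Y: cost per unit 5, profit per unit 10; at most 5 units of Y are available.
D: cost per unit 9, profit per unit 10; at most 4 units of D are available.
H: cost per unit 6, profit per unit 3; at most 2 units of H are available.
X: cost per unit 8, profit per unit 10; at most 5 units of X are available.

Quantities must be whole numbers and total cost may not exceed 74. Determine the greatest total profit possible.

110

5×Y, 1×D, and 5×X: cost 74 ≤ 74, profit 5·10 + 1·10 + 5·10 = 110.
5×Y, 1×H, and 5×X: cost 71 ≤ 74, profit 5·10 + 1·3 + 5·10 = 103.
Best is 110.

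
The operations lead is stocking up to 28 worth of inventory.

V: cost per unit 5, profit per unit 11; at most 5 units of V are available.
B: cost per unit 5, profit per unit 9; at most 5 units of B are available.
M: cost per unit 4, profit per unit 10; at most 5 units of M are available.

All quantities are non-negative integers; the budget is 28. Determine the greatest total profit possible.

M has the best ratio (10/4); taking only M gives at most 5×10 = 50 (stopped by the supply cap of 5).
Mixing does better — 4×V and 2×M: cost 28 ≤ 28, profit 4·11 + 2·10 = 64.

64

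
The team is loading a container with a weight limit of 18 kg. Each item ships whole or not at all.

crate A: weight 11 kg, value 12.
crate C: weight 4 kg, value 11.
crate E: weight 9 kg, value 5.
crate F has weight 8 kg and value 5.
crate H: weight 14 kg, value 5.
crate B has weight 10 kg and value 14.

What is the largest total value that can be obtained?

25

This is a 0-1 knapsack instance.
crate A + crate C: weight 11 + 4 = 15 ≤ 18, value 12 + 11 = 23.
crate C + crate B: weight 4 + 10 = 14 ≤ 18, value 11 + 14 = 25.
crate F + crate B: weight 8 + 10 = 18 ≤ 18, value 5 + 14 = 19.
Best is crate C and crate B with total value 25.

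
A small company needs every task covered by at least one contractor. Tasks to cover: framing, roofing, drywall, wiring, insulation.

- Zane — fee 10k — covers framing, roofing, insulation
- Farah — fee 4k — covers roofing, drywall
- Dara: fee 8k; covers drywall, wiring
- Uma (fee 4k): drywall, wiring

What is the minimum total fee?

14

The greedy cost-per-new-task heuristic would pick Farah, Uma, and Zane for 18, but a cheaper cover exists.
Choose Zane and Uma: together they cover framing, roofing, drywall, wiring, insulation — every task.
Total fee: 10 + 4 = 14.
No cover costs less than 14.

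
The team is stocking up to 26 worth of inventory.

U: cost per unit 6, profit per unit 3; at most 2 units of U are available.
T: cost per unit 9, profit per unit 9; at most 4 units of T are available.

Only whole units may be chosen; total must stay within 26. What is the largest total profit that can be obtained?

T has the best ratio (9/9); taking only T gives at most 2×9 = 18 (stopped by the cost limit).
Mixing does better — 1×U and 2×T: cost 24 ≤ 26, profit 1·3 + 2·9 = 21.

21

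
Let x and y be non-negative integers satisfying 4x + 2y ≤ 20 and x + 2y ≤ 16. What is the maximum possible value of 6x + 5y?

42

(x,y)=(2,6): 4·2+2·6=20≤20, 1·2+2·6=14≤16, objective 42.
(x,y)=(1,7): 4·1+2·7=18≤20, 1·1+2·7=15≤16, objective 41.
(x,y)=(0,8): 4·0+2·8=16≤20, 1·0+2·8=16≤16, objective 40.
(x,y)=(2,5): 4·2+2·5=18≤20, 1·2+2·5=12≤16, objective 37.
No feasible integer point exceeds 42.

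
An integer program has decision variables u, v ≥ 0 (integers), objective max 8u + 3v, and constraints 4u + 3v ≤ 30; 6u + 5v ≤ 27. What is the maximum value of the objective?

32

Relaxing integrality, the LP optimum is 36.00 at (u,v) = (4.5, 0), which is not an integer point.
(u,v)=(4,0): 4·4+3·0=16≤30, 6·4+5·0=24≤27, objective 32.
(u,v)=(3,1): 4·3+3·1=15≤30, 6·3+5·1=23≤27, objective 27.
(u,v)=(3,0): 4·3+3·0=12≤30, 6·3+5·0=18≤27, objective 24.
Maximum is 32 at (u,v)=(4,0).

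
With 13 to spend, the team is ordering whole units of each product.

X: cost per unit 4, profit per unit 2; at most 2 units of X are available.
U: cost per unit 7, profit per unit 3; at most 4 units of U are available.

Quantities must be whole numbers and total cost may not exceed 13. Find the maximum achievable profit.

X has the best ratio (2/4); taking only X gives at most 2×2 = 4 (stopped by the supply cap of 2).
Mixing does better — 1×X and 1×U: cost 11 ≤ 13, profit 1·2 + 1·3 = 5.

5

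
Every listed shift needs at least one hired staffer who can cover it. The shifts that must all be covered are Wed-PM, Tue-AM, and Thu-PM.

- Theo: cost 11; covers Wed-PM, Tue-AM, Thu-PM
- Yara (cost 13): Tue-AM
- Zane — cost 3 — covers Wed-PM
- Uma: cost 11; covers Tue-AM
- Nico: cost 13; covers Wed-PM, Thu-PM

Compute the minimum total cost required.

This is a weighted set-cover instance.
The greedy cost-per-new-shift heuristic would pick Zane and Theo for 14, but a cheaper cover exists.
Theo alone covers Wed-PM, Tue-AM, Thu-PM — every shift.
Total cost: 11.
No cover costs less than 11.

11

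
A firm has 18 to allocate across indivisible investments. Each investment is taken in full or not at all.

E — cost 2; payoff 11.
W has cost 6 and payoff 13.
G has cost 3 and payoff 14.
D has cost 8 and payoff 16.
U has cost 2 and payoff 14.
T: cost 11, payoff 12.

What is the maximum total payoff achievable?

Allowing fractional choices, the relaxed optimum would be about 62.0, but investments are indivisible.
E + W + D + U: cost 2 + 6 + 8 + 2 = 18 ≤ 18, payoff 11 + 13 + 16 + 14 = 54.
E + G + D + U: cost 2 + 3 + 8 + 2 = 15 ≤ 18, payoff 11 + 14 + 16 + 14 = 55.
Best is E, G, D, and U with total payoff 55.

55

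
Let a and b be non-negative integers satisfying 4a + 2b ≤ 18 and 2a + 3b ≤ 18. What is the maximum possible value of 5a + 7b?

42

Relaxing integrality, the LP optimum is 42.75 at (a,b) = (2.25, 4.5), which is not an integer point.
(a,b)=(0,6): 4·0+2·6=12≤18, 2·0+3·6=18≤18, objective 42.
(a,b)=(1,5): 4·1+2·5=14≤18, 2·1+3·5=17≤18, objective 40.
(a,b)=(2,4): 4·2+2·4=16≤18, 2·2+3·4=16≤18, objective 38.
(a,b)=(3,3): 4·3+2·3=18≤18, 2·3+3·3=15≤18, objective 36.
No feasible integer point exceeds 42.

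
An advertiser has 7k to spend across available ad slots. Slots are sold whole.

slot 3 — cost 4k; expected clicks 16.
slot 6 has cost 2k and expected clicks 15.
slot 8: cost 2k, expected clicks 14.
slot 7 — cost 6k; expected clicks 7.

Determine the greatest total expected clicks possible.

31

Treat it as a binary knapsack problem.
slot 6 + slot 8: cost 2 + 2 = 4 ≤ 7, expected clicks 15 + 14 = 29.
slot 3 + slot 6: cost 4 + 2 = 6 ≤ 7, expected clicks 16 + 15 = 31.
slot 3 + slot 8: cost 4 + 2 = 6 ≤ 7, expected clicks 16 + 14 = 30.
Best is slot 3 and slot 6 with total expected clicks 31.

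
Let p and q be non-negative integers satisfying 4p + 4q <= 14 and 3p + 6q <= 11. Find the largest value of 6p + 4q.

The continuous relaxation peaks at (3.5, 0) with value 21.00; rounding to a feasible lattice point costs some objective.
(p,q)=(3,0): 4·3+4·0=12≤14, 3·3+6·0=9≤11, objective 18.
(p,q)=(2,0): 4·2+4·0=8≤14, 3·2+6·0=6≤11, objective 12.
The best lattice point is (3,0), giving 18.

18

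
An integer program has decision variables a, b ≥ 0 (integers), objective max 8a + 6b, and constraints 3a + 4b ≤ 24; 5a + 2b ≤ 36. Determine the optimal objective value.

The continuous relaxation peaks at (6.86, 0.857) with value 60.00; rounding to a feasible lattice point costs some objective.
(a,b)=(7,0): 3·7+4·0=21≤24, 5·7+2·0=35≤36, objective 56.
(a,b)=(6,1): 3·6+4·1=22≤24, 5·6+2·1=32≤36, objective 54.
(a,b)=(6,0): 3·6+4·0=18≤24, 5·6+2·0=30≤36, objective 48.
(a,b)=(5,1): 3·5+4·1=19≤24, 5·5+2·1=27≤36, objective 46.
Maximum is 56 at (a,b)=(7,0).

56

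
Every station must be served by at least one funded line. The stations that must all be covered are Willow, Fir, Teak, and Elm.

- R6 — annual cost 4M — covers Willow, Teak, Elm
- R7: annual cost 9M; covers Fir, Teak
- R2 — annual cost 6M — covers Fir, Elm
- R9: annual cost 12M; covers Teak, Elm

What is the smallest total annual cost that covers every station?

10

This is an integer covering problem.
Choose R6 and R2: together they cover Willow, Fir, Teak, Elm — every station.
Total annual cost: 4 + 6 = 10.
No cover costs less than 10.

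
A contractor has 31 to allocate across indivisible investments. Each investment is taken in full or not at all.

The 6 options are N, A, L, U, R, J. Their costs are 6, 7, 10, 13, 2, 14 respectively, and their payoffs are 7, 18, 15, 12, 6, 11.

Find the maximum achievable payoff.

Allowing fractional choices, the relaxed optimum would be about 51.5, but investments are indivisible.
A + L + U: cost 7 + 10 + 13 = 30 ≤ 31, payoff 18 + 15 + 12 = 45.
N + A + L + R: cost 6 + 7 + 10 + 2 = 25 ≤ 31, payoff 7 + 18 + 15 + 6 = 46.
A + L + J: cost 7 + 10 + 14 = 31 ≤ 31, payoff 18 + 15 + 11 = 44.
Best is N, A, L, and R with total payoff 46.

46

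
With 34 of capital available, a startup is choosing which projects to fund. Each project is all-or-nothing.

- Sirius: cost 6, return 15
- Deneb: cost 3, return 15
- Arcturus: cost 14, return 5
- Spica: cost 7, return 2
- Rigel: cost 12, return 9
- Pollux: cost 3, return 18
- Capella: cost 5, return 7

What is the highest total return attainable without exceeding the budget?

Take Sirius, Deneb, Rigel, Pollux, and Capella: cost 6 + 3 + 12 + 3 + 5 = 29 ≤ 34, return 15 + 15 + 9 + 18 + 7 = 64.
No other feasible combination does better.

64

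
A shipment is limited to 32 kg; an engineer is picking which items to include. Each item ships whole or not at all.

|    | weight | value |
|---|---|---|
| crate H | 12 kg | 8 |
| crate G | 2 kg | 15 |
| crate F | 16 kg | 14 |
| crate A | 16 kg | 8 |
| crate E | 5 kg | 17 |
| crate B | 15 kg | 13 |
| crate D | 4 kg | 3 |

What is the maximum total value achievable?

crate G + crate F + crate E: weight 2 + 16 + 5 = 23 ≤ 32, value 15 + 14 + 17 = 46.
crate G + crate F + crate E + crate D: weight 2 + 16 + 5 + 4 = 27 ≤ 32, value 15 + 14 + 17 + 3 = 49.
crate G + crate E + crate B + crate D: weight 2 + 5 + 15 + 4 = 26 ≤ 32, value 15 + 17 + 13 + 3 = 48.
Best is crate G, crate F, crate E, and crate D with total value 49.

49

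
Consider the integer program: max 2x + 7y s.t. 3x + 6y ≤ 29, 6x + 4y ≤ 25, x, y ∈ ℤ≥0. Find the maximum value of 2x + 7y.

30

Relaxing integrality, the LP optimum is 33.83 at (x,y) = (0, 4.83), which is not an integer point.
(x,y)=(1,4): 3·1+6·4=27≤29, 6·1+4·4=22≤25, objective 30.
(x,y)=(0,4): 3·0+6·4=24≤29, 6·0+4·4=16≤25, objective 28.
(x,y)=(2,3): 3·2+6·3=24≤29, 6·2+4·3=24≤25, objective 25.
(x,y)=(1,3): 3·1+6·3=21≤29, 6·1+4·3=18≤25, objective 23.
The best lattice point is (1,4), giving 30.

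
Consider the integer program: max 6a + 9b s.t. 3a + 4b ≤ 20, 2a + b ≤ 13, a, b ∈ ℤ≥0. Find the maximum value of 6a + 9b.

(a,b)=(0,5): 3·0+4·5=20≤20, 2·0+1·5=5≤13, objective 45.
(a,b)=(1,4): 3·1+4·4=19≤20, 2·1+1·4=6≤13, objective 42.
(a,b)=(0,4): 3·0+4·4=16≤20, 2·0+1·4=4≤13, objective 36.
The best lattice point is (0,5), giving 45.

45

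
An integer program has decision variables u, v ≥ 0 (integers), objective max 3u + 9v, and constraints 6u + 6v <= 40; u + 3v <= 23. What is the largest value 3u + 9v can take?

(u,v)=(0,6): 6·0+6·6=36≤40, 1·0+3·6=18≤23, objective 54.
(u,v)=(1,5): 6·1+6·5=36≤40, 1·1+3·5=16≤23, objective 48.
The best lattice point is (0,6), giving 54.

54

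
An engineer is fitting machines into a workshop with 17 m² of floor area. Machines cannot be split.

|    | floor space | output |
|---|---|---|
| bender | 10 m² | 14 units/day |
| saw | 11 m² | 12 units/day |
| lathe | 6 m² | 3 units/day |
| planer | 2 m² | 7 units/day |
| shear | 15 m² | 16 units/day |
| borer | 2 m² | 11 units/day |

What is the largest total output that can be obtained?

32

This is a 0-1 knapsack instance.
Allowing fractional choices, the relaxed optimum would be about 35.3, but machines are indivisible.
saw + planer + borer: floor space 11 + 2 + 2 = 15 ≤ 17, output 12 + 7 + 11 = 30.
bender + planer + borer: floor space 10 + 2 + 2 = 14 ≤ 17, output 14 + 7 + 11 = 32.
Best is bender, planer, and borer with total output 32.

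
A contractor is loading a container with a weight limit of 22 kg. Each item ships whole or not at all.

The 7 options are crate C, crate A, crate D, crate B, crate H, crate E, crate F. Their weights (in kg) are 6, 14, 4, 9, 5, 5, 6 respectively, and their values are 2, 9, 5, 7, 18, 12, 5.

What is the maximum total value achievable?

This is a 0-1 knapsack instance.
crate B + crate H + crate E: weight 9 + 5 + 5 = 19 ≤ 22, value 7 + 18 + 12 = 37.
crate D + crate H + crate E + crate F: weight 4 + 5 + 5 + 6 = 20 ≤ 22, value 5 + 18 + 12 + 5 = 40.
Best is crate D, crate H, crate E, and crate F with total value 40.

40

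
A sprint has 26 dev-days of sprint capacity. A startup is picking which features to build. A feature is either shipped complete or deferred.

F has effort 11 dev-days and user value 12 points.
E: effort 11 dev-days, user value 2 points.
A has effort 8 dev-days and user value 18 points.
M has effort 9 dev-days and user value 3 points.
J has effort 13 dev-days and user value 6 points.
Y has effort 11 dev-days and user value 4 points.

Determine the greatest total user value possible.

30

Take F and A: effort 11 + 8 = 19 ≤ 26, user value 12 + 18 = 30.
No other feasible combination does better.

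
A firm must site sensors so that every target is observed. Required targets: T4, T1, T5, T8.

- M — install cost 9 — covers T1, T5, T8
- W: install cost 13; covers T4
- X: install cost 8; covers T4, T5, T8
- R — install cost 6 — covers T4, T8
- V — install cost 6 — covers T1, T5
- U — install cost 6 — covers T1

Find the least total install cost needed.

12

The greedy cost-per-new-target heuristic would pick X and V for 14, but a cheaper cover exists.
Choose R and V: together they cover T4, T1, T5, T8 — every target.
Total install cost: 6 + 6 = 12.
No cover costs less than 12.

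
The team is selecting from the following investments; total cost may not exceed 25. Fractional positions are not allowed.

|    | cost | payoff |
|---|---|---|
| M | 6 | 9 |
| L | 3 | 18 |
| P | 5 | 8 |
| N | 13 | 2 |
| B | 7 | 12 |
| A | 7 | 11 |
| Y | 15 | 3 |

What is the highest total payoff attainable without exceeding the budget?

Take M, L, B, and A: cost 6 + 3 + 7 + 7 = 23 ≤ 25, payoff 9 + 18 + 12 + 11 = 50.
No other feasible combination does better.

50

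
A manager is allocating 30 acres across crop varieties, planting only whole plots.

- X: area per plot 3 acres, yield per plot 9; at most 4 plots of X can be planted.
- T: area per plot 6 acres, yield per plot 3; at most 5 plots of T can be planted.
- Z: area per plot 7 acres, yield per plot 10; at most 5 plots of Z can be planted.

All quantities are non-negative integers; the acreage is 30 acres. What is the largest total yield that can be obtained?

57

This is a bounded integer knapsack.
Take 3×X and 3×Z: area 30 ≤ 30, yield 3·9 + 3·10 = 57.
No other integer combination yields more.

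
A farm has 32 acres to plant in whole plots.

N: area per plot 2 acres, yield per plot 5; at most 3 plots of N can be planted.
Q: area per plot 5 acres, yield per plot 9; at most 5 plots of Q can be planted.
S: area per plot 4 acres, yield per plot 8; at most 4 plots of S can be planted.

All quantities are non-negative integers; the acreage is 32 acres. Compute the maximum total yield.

65

2×N, 4×Q, and 2×S: area 32 ≤ 32, yield 2·5 + 4·9 + 2·8 = 62.
3×N, 2×Q, and 4×S: area 32 ≤ 32, yield 3·5 + 2·9 + 4·8 = 65.
Best is 65.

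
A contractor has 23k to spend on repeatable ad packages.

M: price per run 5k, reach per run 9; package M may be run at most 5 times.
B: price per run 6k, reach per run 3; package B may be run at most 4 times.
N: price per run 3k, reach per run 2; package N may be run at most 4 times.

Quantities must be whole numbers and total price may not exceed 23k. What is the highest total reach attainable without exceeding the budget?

38

4×M: price 20 ≤ 23, reach 4·9 = 36.
4×M and 1×N: price 23 ≤ 23, reach 4·9 + 1·2 = 38.
Best is 38.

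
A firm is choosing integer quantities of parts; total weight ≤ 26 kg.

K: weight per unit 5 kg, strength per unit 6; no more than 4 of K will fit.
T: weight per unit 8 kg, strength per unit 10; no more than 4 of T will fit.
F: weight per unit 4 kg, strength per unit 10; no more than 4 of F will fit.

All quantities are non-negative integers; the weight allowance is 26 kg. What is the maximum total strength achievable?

F has the best ratio (10/4); taking only F gives at most 4×10 = 40 (stopped by the supply cap of 4).
Mixing does better — 2×K and 4×F: weight 26 ≤ 26, strength 2·6 + 4·10 = 52.

52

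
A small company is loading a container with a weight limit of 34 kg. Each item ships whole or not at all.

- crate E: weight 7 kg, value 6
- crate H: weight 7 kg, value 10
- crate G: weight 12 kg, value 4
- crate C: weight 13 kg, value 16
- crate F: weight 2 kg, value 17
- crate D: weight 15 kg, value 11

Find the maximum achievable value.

49

Allowing fractional choices, the relaxed optimum would be about 52.7, but items are indivisible.
crate E + crate H + crate C + crate F: weight 7 + 7 + 13 + 2 = 29 ≤ 34, value 6 + 10 + 16 + 17 = 49.
crate C + crate F + crate D: weight 13 + 2 + 15 = 30 ≤ 34, value 16 + 17 + 11 = 44.
crate H + crate G + crate C + crate F: weight 7 + 12 + 13 + 2 = 34 ≤ 34, value 10 + 4 + 16 + 17 = 47.
Best is crate E, crate H, crate C, and crate F with total value 49.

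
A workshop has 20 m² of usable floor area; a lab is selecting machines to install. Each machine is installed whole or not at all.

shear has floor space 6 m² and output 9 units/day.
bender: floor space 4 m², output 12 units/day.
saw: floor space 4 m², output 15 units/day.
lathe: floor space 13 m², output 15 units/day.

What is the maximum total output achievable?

36

Allowing fractional choices, the relaxed optimum would be about 42.9, but machines are indivisible.
bender + saw: floor space 4 + 4 = 8 ≤ 20, output 12 + 15 = 27.
saw + lathe: floor space 4 + 13 = 17 ≤ 20, output 15 + 15 = 30.
shear + bender + saw: floor space 6 + 4 + 4 = 14 ≤ 20, output 9 + 12 + 15 = 36.
Best is shear, bender, and saw with total output 36.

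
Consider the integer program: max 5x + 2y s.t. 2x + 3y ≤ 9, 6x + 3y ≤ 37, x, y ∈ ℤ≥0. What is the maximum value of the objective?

20

Relaxing integrality, the LP optimum is 22.50 at (x,y) = (4.5, 0), which is not an integer point.
(x,y)=(4,0): 2·4+3·0=8≤9, 6·4+3·0=24≤37, objective 20.
(x,y)=(3,1): 2·3+3·1=9≤9, 6·3+3·1=21≤37, objective 17.
No feasible integer point exceeds 20.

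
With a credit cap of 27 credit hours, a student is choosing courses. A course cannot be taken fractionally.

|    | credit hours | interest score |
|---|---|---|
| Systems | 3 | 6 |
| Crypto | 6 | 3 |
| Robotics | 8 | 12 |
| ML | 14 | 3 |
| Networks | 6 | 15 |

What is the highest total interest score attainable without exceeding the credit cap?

Allowing fractional choices, the relaxed optimum would be about 36.9, but courses are indivisible.
Systems + Crypto + Robotics + Networks: credit hours 3 + 6 + 8 + 6 = 23 ≤ 27, interest score 6 + 3 + 12 + 15 = 36.
Crypto + Robotics + Networks: credit hours 6 + 8 + 6 = 20 ≤ 27, interest score 3 + 12 + 15 = 30.
Systems + Robotics + Networks: credit hours 3 + 8 + 6 = 17 ≤ 27, interest score 6 + 12 + 15 = 33.
Best is Systems, Crypto, Robotics, and Networks with total interest score 36.

36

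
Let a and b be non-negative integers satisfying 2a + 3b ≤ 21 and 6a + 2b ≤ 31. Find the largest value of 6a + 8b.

The continuous relaxation peaks at (3.64, 4.57) with value 58.43; rounding to a feasible lattice point costs some objective.
(a,b)=(3,5): 2·3+3·5=21≤21, 6·3+2·5=28≤31, objective 58.
(a,b)=(2,5): 2·2+3·5=19≤21, 6·2+2·5=22≤31, objective 52.
(a,b)=(3,4): 2·3+3·4=18≤21, 6·3+2·4=26≤31, objective 50.
The best lattice point is (3,5), giving 58.

58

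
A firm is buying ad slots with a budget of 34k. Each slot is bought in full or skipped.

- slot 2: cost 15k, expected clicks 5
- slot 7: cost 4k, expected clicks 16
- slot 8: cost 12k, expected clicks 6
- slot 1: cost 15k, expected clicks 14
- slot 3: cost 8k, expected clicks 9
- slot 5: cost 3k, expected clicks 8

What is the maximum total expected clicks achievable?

47

Take slot 7, slot 1, slot 3, and slot 5: cost 4 + 15 + 8 + 3 = 30 ≤ 34, expected clicks 16 + 14 + 9 + 8 = 47.
No other feasible combination does better.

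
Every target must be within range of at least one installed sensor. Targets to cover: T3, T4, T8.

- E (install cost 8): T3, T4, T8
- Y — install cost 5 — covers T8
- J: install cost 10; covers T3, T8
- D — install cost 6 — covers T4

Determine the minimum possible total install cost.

8

E alone covers T3, T4, T8 — every target.
Total install cost: 8.
No cover costs less than 8.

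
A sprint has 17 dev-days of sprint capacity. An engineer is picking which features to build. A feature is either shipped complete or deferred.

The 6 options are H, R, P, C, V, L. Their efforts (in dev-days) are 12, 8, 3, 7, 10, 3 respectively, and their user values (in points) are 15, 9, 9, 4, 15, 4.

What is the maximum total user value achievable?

28

Take P, V, and L: effort 3 + 10 + 3 = 16 ≤ 17, user value 9 + 15 + 4 = 28.
No other feasible combination does better.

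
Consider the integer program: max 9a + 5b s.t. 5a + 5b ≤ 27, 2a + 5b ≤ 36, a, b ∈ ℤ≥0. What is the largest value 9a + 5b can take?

The continuous relaxation peaks at (5.4, 0) with value 48.60; rounding to a feasible lattice point costs some objective.
(a,b)=(5,0): 5·5+5·0=25≤27, 2·5+5·0=10≤36, objective 45.
(a,b)=(4,1): 5·4+5·1=25≤27, 2·4+5·1=13≤36, objective 41.
(a,b)=(4,0): 5·4+5·0=20≤27, 2·4+5·0=8≤36, objective 36.
No feasible integer point exceeds 45.

45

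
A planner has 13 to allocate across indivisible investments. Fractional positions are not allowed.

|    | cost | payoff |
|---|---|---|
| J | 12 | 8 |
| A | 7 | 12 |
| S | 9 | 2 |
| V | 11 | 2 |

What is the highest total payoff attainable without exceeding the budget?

Allowing fractional choices, the relaxed optimum would be about 16.0, but investments are indivisible.
A: cost 7 ≤ 13, payoff 12.
J: cost 12 ≤ 13, payoff 8.
Best is A with total payoff 12.

12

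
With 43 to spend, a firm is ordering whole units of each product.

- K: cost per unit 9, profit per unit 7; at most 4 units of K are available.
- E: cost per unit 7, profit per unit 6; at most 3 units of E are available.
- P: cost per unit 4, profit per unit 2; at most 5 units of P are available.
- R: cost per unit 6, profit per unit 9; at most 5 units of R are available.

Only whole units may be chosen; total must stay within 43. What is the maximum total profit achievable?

This is a bounded integer knapsack.
R has the best ratio (9/6); taking only R gives at most 5×9 = 45 (stopped by the supply cap of 5).
Mixing does better — 1×K, 1×P, and 5×R: cost 43 ≤ 43, profit 1·7 + 1·2 + 5·9 = 54.

54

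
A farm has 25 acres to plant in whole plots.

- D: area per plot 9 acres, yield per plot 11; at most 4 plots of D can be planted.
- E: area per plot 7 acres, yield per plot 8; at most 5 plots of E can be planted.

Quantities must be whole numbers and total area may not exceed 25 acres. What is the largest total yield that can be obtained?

30

2×D and 1×E: area 25 ≤ 25, yield 2·11 + 1·8 = 30.
1×D and 2×E: area 23 ≤ 25, yield 1·11 + 2·8 = 27.
Best is 30.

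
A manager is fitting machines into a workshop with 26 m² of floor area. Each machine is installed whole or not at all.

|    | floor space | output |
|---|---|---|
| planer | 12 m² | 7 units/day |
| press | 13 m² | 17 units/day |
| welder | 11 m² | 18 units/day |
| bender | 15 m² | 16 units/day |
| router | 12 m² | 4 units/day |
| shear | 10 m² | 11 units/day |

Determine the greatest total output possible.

35

Treat it as a binary knapsack problem.
Allowing fractional choices, the relaxed optimum would be about 37.2, but machines are indivisible.
press + welder: floor space 13 + 11 = 24 ≤ 26, output 17 + 18 = 35.
welder + shear: floor space 11 + 10 = 21 ≤ 26, output 18 + 11 = 29.
welder + bender: floor space 11 + 15 = 26 ≤ 26, output 18 + 16 = 34.
Best is press and welder with total output 35.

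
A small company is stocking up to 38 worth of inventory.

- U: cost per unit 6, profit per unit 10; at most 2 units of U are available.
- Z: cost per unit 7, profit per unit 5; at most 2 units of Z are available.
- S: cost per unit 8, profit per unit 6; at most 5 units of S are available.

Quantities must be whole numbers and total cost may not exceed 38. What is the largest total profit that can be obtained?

38

This is a bounded integer knapsack.
Take 2×U and 3×S: cost 36 ≤ 38, profit 2·10 + 3·6 = 38.
U has the best ratio (10/6) and is taken to its limit of 2; remaining capacity is filled optimally with the others.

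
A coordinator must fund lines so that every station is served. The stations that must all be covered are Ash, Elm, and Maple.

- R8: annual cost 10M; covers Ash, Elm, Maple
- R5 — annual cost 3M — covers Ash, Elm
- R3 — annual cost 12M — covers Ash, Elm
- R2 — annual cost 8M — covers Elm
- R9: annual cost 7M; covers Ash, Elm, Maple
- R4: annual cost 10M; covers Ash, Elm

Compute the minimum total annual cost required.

7

R9 alone covers Ash, Elm, Maple — every station.
Total annual cost: 7.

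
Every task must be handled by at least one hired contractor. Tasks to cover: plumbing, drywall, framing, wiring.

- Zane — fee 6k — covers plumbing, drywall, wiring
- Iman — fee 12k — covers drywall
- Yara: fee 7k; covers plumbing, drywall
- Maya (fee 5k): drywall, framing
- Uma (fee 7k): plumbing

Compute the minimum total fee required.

11

Choose Zane and Maya: together they cover plumbing, drywall, framing, wiring — every task.
Total fee: 6 + 5 = 11.
No cover costs less than 11.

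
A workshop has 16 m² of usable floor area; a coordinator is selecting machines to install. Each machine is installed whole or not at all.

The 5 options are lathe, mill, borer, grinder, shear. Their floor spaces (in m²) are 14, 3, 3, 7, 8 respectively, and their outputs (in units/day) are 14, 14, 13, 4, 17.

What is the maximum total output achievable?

44

This is a 0-1 knapsack instance.
Allowing fractional choices, the relaxed optimum would be about 46.0, but machines are indivisible.
mill + borer + shear: floor space 3 + 3 + 8 = 14 ≤ 16, output 14 + 13 + 17 = 44.
mill + shear: floor space 3 + 8 = 11 ≤ 16, output 14 + 17 = 31.
Best is mill, borer, and shear with total output 44.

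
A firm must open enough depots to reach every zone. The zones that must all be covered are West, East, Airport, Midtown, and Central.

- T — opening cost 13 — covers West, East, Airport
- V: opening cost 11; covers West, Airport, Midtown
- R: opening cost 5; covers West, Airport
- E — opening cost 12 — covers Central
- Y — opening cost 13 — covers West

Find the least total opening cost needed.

36

The greedy cost-per-new-zone heuristic would pick R, V, E, and T for 41, but a cheaper cover exists.
Choose T, V, and E: together they cover West, East, Airport, Midtown, Central — every zone.
Total opening cost: 13 + 11 + 12 = 36.
No cover costs less than 36.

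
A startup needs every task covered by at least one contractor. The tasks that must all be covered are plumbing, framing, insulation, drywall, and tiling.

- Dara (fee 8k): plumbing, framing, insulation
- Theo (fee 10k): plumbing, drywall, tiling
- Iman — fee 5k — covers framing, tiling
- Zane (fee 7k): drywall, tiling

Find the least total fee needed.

The greedy cost-per-new-task heuristic would pick Iman, Dara, and Zane for 20, but a cheaper cover exists.
Choose Dara and Zane: together they cover plumbing, framing, insulation, drywall, tiling — every task.
Total fee: 8 + 7 = 15.
No cover costs less than 15.

15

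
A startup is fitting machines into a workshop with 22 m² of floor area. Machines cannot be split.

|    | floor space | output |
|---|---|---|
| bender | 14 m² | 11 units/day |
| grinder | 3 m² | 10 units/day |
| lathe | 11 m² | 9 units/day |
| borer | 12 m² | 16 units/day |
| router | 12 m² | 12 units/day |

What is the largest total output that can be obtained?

26

Treat it as a binary knapsack problem.
Allowing fractional choices, the relaxed optimum would be about 33.0, but machines are indivisible.
grinder + router: floor space 3 + 12 = 15 ≤ 22, output 10 + 12 = 22.
grinder + borer: floor space 3 + 12 = 15 ≤ 22, output 10 + 16 = 26.
bender + grinder: floor space 14 + 3 = 17 ≤ 22, output 11 + 10 = 21.
Best is grinder and borer with total output 26.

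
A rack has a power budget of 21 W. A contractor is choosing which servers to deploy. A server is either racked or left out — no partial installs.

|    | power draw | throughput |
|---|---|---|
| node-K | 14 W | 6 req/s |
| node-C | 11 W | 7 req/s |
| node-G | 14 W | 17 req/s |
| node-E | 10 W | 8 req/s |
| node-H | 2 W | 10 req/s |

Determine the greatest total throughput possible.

Allowing fractional choices, the relaxed optimum would be about 31.0, but servers are indivisible.
node-E + node-H: power draw 10 + 2 = 12 ≤ 21, throughput 8 + 10 = 18.
node-G + node-H: power draw 14 + 2 = 16 ≤ 21, throughput 17 + 10 = 27.
Best is node-G and node-H with total throughput 27.

27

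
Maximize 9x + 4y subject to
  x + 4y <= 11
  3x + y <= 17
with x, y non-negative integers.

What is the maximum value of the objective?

49

(x,y)=(5,1): 1·5+4·1=9≤11, 3·5+1·1=16≤17, objective 49.
(x,y)=(5,0): 1·5+4·0=5≤11, 3·5+1·0=15≤17, objective 45.
(x,y)=(4,1): 1·4+4·1=8≤11, 3·4+1·1=13≤17, objective 40.
The best lattice point is (5,1), giving 49.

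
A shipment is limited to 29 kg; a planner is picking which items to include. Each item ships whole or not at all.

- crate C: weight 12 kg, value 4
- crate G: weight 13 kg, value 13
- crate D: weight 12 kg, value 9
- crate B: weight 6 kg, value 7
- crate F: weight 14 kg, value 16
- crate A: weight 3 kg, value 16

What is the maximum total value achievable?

41

crate G + crate D + crate A: weight 13 + 12 + 3 = 28 ≤ 29, value 13 + 9 + 16 = 38.
crate B + crate F + crate A: weight 6 + 14 + 3 = 23 ≤ 29, value 7 + 16 + 16 = 39.
crate D + crate F + crate A: weight 12 + 14 + 3 = 29 ≤ 29, value 9 + 16 + 16 = 41.
Best is crate D, crate F, and crate A with total value 41.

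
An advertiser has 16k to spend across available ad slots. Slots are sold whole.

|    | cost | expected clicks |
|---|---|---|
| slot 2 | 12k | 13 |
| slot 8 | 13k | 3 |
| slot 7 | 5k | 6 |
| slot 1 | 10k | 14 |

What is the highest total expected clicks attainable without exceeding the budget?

Treat it as a binary knapsack problem.
Allowing fractional choices, the relaxed optimum would be about 21.1, but ad slots are indivisible.
slot 1: cost 10 ≤ 16, expected clicks 14.
slot 7 + slot 1: cost 5 + 10 = 15 ≤ 16, expected clicks 6 + 14 = 20.
Best is slot 7 and slot 1 with total expected clicks 20.

20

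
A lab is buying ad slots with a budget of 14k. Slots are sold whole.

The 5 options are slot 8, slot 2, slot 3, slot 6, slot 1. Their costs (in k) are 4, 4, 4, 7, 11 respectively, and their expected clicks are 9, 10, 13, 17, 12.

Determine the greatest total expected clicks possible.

Take slot 8, slot 2, and slot 3: cost 4 + 4 + 4 = 12 ≤ 14, expected clicks 9 + 10 + 13 = 32.
No other feasible combination does better.

32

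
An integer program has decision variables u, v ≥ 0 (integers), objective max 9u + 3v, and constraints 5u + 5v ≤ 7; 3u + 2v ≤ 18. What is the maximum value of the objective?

9

(u,v)=(1,0): 5·1+5·0=5≤7, 3·1+2·0=3≤18, objective 9.
(u,v)=(0,1): 5·0+5·1=5≤7, 3·0+2·1=2≤18, objective 3.
(u,v)=(0,0): 5·0+5·0=0≤7, 3·0+2·0=0≤18, objective 0.
Maximum is 9 at (u,v)=(1,0).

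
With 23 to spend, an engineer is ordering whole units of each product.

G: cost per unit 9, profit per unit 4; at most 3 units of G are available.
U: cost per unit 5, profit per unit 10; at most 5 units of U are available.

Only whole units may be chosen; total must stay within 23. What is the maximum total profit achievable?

U has the best ratio (10/5); taking only U gives at most 4×10 = 40 (stopped by the cost limit).
Optimal: 4×U: cost 20 ≤ 23, profit 4·10 = 40.

40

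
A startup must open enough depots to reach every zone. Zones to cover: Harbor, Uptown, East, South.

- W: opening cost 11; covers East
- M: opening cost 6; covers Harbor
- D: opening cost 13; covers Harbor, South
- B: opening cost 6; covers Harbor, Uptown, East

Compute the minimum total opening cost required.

Choose D and B: together they cover Harbor, Uptown, East, South — every zone.
Total opening cost: 13 + 6 = 19.
No cover costs less than 19.

19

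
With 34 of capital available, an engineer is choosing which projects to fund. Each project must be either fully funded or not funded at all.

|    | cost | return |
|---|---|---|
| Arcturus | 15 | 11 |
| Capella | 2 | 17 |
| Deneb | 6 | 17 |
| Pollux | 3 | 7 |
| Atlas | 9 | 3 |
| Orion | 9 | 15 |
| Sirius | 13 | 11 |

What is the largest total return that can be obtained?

67

Capella + Deneb + Orion + Sirius: cost 2 + 6 + 9 + 13 = 30 ≤ 34, return 17 + 17 + 15 + 11 = 60.
Capella + Deneb + Pollux + Orion + Sirius: cost 2 + 6 + 3 + 9 + 13 = 33 ≤ 34, return 17 + 17 + 7 + 15 + 11 = 67.
Best is Capella, Deneb, Pollux, Orion, and Sirius with total return 67.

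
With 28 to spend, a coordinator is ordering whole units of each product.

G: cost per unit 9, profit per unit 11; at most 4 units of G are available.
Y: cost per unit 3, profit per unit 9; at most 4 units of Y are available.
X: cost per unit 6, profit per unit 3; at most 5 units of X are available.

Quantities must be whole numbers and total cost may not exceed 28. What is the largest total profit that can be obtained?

50

Y has the best ratio (9/3); taking only Y gives at most 4×9 = 36 (stopped by the supply cap of 4).
Mixing does better — 1×G, 4×Y, and 1×X: cost 27 ≤ 28, profit 1·11 + 4·9 + 1·3 = 50.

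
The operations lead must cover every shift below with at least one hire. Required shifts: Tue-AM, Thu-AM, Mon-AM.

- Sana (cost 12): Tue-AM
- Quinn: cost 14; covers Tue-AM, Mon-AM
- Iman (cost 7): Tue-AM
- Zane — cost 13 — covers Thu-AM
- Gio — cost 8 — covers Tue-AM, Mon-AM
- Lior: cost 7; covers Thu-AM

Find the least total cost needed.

15

Choose Gio and Lior: together they cover Tue-AM, Thu-AM, Mon-AM — every shift.
Total cost: 8 + 7 = 15.
No cover costs less than 15.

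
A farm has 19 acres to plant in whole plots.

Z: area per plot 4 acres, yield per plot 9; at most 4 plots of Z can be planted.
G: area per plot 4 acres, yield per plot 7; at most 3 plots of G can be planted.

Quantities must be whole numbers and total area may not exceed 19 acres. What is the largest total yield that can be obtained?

36

This is a bounded integer knapsack.
3×Z and 1×G: area 16 ≤ 19, yield 3·9 + 1·7 = 34.
4×Z: area 16 ≤ 19, yield 4·9 = 36.
Best is 36.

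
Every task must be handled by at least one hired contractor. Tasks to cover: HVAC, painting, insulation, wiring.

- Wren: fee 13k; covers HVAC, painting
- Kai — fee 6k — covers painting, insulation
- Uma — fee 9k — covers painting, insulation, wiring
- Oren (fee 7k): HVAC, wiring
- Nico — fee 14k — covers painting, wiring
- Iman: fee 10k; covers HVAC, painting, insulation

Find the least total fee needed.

13

Choose Kai and Oren: together they cover HVAC, painting, insulation, wiring — every task.
Total fee: 6 + 7 = 13.
No cover costs less than 13.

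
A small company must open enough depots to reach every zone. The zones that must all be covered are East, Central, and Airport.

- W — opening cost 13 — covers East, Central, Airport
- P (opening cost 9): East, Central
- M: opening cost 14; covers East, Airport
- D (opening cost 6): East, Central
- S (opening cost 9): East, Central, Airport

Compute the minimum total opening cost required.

9

The greedy cost-per-new-zone heuristic would pick D and S for 15, but a cheaper cover exists.
S alone covers East, Central, Airport — every zone.
Total opening cost: 9.
No cover costs less than 9.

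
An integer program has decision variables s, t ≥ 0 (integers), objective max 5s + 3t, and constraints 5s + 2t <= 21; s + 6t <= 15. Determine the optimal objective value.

21

(s,t)=(3,2): 5·3+2·2=19≤21, 1·3+6·2=15≤15, objective 21.
(s,t)=(4,0): 5·4+2·0=20≤21, 1·4+6·0=4≤15, objective 20.
(s,t)=(3,1): 5·3+2·1=17≤21, 1·3+6·1=9≤15, objective 18.
(s,t)=(2,2): 5·2+2·2=14≤21, 1·2+6·2=14≤15, objective 16.
The best lattice point is (3,2), giving 21.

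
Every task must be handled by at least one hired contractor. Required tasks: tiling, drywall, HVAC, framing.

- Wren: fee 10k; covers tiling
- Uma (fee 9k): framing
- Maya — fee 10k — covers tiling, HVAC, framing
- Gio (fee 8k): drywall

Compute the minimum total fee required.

18

Choose Maya and Gio: together they cover tiling, drywall, HVAC, framing — every task.
Total fee: 10 + 8 = 18.
No cover costs less than 18.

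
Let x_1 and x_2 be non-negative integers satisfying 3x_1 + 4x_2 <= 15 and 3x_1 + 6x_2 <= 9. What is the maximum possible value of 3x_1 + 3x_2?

(x_1,x_2)=(3,0): 3·3+4·0=9≤15, 3·3+6·0=9≤9, objective 9.
(x_1,x_2)=(2,0): 3·2+4·0=6≤15, 3·2+6·0=6≤9, objective 6.
The best lattice point is (3,0), giving 9.

9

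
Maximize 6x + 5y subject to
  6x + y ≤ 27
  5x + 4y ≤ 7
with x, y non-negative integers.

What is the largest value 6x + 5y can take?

6

(x,y)=(1,0): 6·1+1·0=6≤27, 5·1+4·0=5≤7, objective 6.
(x,y)=(0,1): 6·0+1·1=1≤27, 5·0+4·1=4≤7, objective 5.
(x,y)=(0,0): 6·0+1·0=0≤27, 5·0+4·0=0≤7, objective 0.
Maximum is 6 at (x,y)=(1,0).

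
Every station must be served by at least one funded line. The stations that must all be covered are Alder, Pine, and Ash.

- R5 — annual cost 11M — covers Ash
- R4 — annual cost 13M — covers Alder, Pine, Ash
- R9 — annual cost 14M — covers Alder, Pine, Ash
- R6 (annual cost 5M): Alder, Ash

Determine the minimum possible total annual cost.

13

R4 alone covers Alder, Pine, Ash — every station.
Total annual cost: 13.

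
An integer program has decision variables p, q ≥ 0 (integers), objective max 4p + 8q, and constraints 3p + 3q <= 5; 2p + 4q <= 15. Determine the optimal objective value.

Relaxing integrality, the LP optimum is 13.33 at (p,q) = (0, 1.67), which is not an integer point.
(p,q)=(0,1) is feasible, giving 8.
(p,q)=(1,0) is feasible, giving 4.
(p,q)=(0,0) is feasible, giving 0.
Maximum is 8 at (p,q)=(0,1).

8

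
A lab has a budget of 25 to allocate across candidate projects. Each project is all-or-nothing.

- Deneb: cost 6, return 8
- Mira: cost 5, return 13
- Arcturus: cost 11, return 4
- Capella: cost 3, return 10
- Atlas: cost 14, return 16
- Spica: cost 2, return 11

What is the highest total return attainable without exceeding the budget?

Take Mira, Capella, Atlas, and Spica: cost 5 + 3 + 14 + 2 = 24 ≤ 25, return 13 + 10 + 16 + 11 = 50.
No other feasible combination does better.

50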